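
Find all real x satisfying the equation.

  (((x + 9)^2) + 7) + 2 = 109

Step 1. [(((x + 9)^2) + 7) + 2 = 109] +2 is outermost — subtract 2 both sides, so sub: ((x + 9)^2) + 7 = 107.
Step 2. [((x + 9)^2) + 7 = 107] subtract 7: x sits inside (… + 7) ⇒ sub: (x + 9)^2 = 100.
Step 3. [(x + 9)^2 = 100] LHS squared, RHS 100 ≥ 0: apply √ (±) ⇒ sqrt: x + 9 = 10 or -10.
Step 4. [x + 9 = 10 or -10] +9 is outermost — subtract 9 both sides ⇒ sub: x = 1 or -19.

Answer: x ∈ {-19, 1}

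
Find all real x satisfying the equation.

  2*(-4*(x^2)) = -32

Step 1. [2*(-4*(x^2)) = -32] 2·(inner) — divide through by 2 ⇒ div: -4*(x^2) = -16.
Step 2. [-4*(x^2) = -16] -4 out front; divide by -4. So div: x^2 = 4.
Step 3. [x^2 = 4] √ both sides: 4 ≥ 0 gives two branches, so sqrt: x = 2 or -2.

Answer: x ∈ {-2, 2}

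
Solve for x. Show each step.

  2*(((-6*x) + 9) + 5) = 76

Step 1. [2*(((-6*x) + 9) + 5) = 76] 2 out front; divide by 2 ⇒ div: ((-6*x) + 9) + 5 = 38.
Step 2. [((-6*x) + 9) + 5 = 38] the outer +5 inverts by subtracting 5, so sub: (-6*x) + 9 = 33.
Step 3. [(-6*x) + 9 = 33] subtract 9: x sits inside (… + 9). So sub: -6*x = 24.
Step 4. [-6*x = 24] -6 out front; divide by -6, so div: x = -4.

Answer: x ∈ {-4}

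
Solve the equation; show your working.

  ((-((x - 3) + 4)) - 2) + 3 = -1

Step 1. [((-((x - 3) + 4)) - 2) + 3 = -1] peel the +3: subtract 3 from each side, so sub: (-((x - 3) + 4)) - 2 = -4.
Step 2. [(-((x - 3) + 4)) - 2 = -4] 2 comes off first (add 2). So sub: -((x - 3) + 4) = -2.
Step 3. [-((x - 3) + 4) = -2] flip signs both sides. So neg: (x - 3) + 4 = 2.
Step 4. [(x - 3) + 4 = 2] +4 is outermost — subtract 4 both sides ⇒ sub: x - 3 = -2.
Step 5. [x - 3 = -2] the outer -3 inverts by adding 3, so sub: x = 1.

Answer: x ∈ {1}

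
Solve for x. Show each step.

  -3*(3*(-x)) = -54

Step 1. [-3*(3*(-x)) = -54] leading coefficient -3: divide by -3. So div: 3*(-x) = 18.
Step 2. [3*(-x) = 18] leading coefficient 3: divide by 3, so div: -x = 6.
Step 3. [-x = 6] LHS negated; negate both sides. So neg: x = -6.

Answer: x ∈ {-6}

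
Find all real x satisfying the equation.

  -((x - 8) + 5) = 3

Step 1. [-((x - 8) + 5) = 3] LHS negated; negate both sides ⇒ neg: (x - 8) + 5 = -3.
Step 2. [(x - 8) + 5 = -3] peel the +5: subtract 5 from each side, so sub: x - 8 = -8.
Step 3. [x - 8 = -8] peel the -8: add 8 from each side. So sub: x = 0.

Answer: x ∈ {0}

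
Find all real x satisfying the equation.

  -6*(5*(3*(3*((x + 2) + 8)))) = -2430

Step 1. [-6*(5*(3*(3*((x + 2) + 8)))) = -2430] leading coefficient -6: divide by -6, so div: 5*(3*(3*((x + 2) + 8))) = 405.
Step 2. [5*(3*(3*((x + 2) + 8))) = 405] LHS = 5·(…); ÷5 both sides, so div: 3*(3*((x + 2) + 8)) = 81.
Step 3. [3*(3*((x + 2) + 8)) = 81] leading coefficient 3: divide by 3 ⇒ div: 3*((x + 2) + 8) = 27.
Step 4. [3*((x + 2) + 8) = 27] divide by the outer 3 ⇒ div: (x + 2) + 8 = 9.
Step 5. [(x + 2) + 8 = 9] peel the +8: subtract 8 from each side ⇒ sub: x + 2 = 1.
Step 6. [x + 2 = 1] +2 is outermost — subtract 2 both sides. So sub: x = -1.

Answer: x ∈ {-1}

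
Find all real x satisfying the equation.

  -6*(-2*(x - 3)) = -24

Step 1. [-6*(-2*(x - 3)) = -24] leading coefficient -6: divide by -6 ⇒ div: -2*(x - 3) = 4.
Step 2. [-2*(x - 3) = 4] divide by the outer -2. So div: x - 3 = -2.
Step 3. [x - 3 = -2] the outer -3 inverts by adding 3, so sub: x = 1.

Answer: x ∈ {1}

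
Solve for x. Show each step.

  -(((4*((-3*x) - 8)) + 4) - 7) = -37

Step 1. [-(((4*((-3*x) - 8)) + 4) - 7) = -37] LHS negated; negate both sides. So neg: ((4*((-3*x) - 8)) + 4) - 7 = 37.
Step 2. [((4*((-3*x) - 8)) + 4) - 7 = 37] add 7: x sits inside (… - 7), so sub: (4*((-3*x) - 8)) + 4 = 44.
Step 3. [(4*((-3*x) - 8)) + 4 = 44] 4 divides every term; factor it out. So factor: ((-3*x) - 8) + 1 = 11.
Step 4. [((-3*x) - 8) + 1 = 11] the outer +1 inverts by subtracting 1. So sub: (-3*x) - 8 = 10.
Step 5. [(-3*x) - 8 = 10] 8 comes off first (add 8) ⇒ sub: -3*x = 18.
Step 6. [-3*x = 18] -3·(inner) — divide through by -3, so div: x = -6.

Answer: x ∈ {-6}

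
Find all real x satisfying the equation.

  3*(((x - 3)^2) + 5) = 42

Step 1. [3*(((x - 3)^2) + 5) = 42] divide by the outer 3. So div: ((x - 3)^2) + 5 = 14.
Step 2. [((x - 3)^2) + 5 = 14] +5 is outermost — subtract 5 both sides. So sub: (x - 3)^2 = 9.
Step 3. [(x - 3)^2 = 9] √ both sides: 9 ≥ 0 gives two branches ⇒ sqrt: x - 3 = 3 or -3.
Step 4. [x - 3 = 3 or -3] add 3: x sits inside (… - 3), so sub: x = 6 or 0.

Answer: x ∈ {0, 6}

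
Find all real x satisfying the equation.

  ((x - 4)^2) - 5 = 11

Step 1. [((x - 4)^2) - 5 = 11] add 5: x sits inside (… - 5), so sub: (x - 4)^2 = 16.
Step 2. [(x - 4)^2 = 16] √ both sides: 16 ≥ 0 gives two branches ⇒ sqrt: x - 4 = 4 or -4.
Step 3. [x - 4 = 4 or -4] the outer -4 inverts by adding 4. So sub: x = 8 or 0.

Answer: x ∈ {0, 8}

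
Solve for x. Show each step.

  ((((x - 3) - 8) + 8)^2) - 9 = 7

Step 1. [((((x - 3) - 8) + 8)^2) - 9 = 7] the outer -9 inverts by adding 9, so sub: (((x - 3) - 8) + 8)^2 = 16.
Step 2. [(((x - 3) - 8) + 8)^2 = 16] √ both sides: 16 ≥ 0 gives two branches. So sqrt: ((x - 3) - 8) + 8 = 4 or -4.
Step 3. [((x - 3) - 8) + 8 = 4 or -4] +8 is outermost — subtract 8 both sides. So sub: (x - 3) - 8 = -4 or -12.
Step 4. [(x - 3) - 8 = -4 or -12] add 8: x sits inside (… - 8). So sub: x - 3 = 4 or -4.
Step 5. [x - 3 = 4 or -4] -3 is outermost — add 3 both sides, so sub: x = 7 or -1.

Answer: x ∈ {-1, 7}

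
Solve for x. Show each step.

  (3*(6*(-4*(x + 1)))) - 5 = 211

Step 1. [(3*(6*(-4*(x + 1)))) - 5 = 211] add 5: x sits inside (… - 5) ⇒ sub: 3*(6*(-4*(x + 1))) = 216.
Step 2. [3*(6*(-4*(x + 1))) = 216] LHS = 3·(…); ÷3 both sides, so div: 6*(-4*(x + 1)) = 72.
Step 3. [6*(-4*(x + 1)) = 72] leading coefficient 6: divide by 6 ⇒ div: -4*(x + 1) = 12.
Step 4. [-4*(x + 1) = 12] leading coefficient -4: divide by -4, so div: x + 1 = -3.
Step 5. [x + 1 = -3] peel the +1: subtract 1 from each side. So sub: x = -4.

Answer: x ∈ {-4}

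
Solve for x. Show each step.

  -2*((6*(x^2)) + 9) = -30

Step 1. [-2*((6*(x^2)) + 9) = -30] LHS = -2·(…); ÷-2 both sides ⇒ div: (6*(x^2)) + 9 = 15.
Step 2. [(6*(x^2)) + 9 = 15] 9 comes off first (subtract 9) ⇒ sub: 6*(x^2) = 6.
Step 3. [6*(x^2) = 6] divide by the outer 6 ⇒ div: x^2 = 1.
Step 4. [x^2 = 1] √ both sides: 1 ≥ 0 gives two branches, so sqrt: x = 1 or -1.

Answer: x ∈ {-1, 1}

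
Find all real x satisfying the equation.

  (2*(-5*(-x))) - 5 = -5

Step 1. [(2*(-5*(-x))) - 5 = -5] -5 is outermost — add 5 both sides ⇒ sub: 2*(-5*(-x)) = 0.
Step 2. [2*(-5*(-x)) = 0] LHS = 2·(…); ÷2 both sides. So div: -5*(-x) = 0.
Step 3. [-5*(-x) = 0] -5 out front; divide by -5, so div: -x = 0.
Step 4. [-x = 0] leading − — multiply by −1 ⇒ neg: x = 0.

Answer: x ∈ {0}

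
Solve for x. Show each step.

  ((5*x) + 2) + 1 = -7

Step 1. [((5*x) + 2) + 1 = -7] 1 comes off first (subtract 1), so sub: (5*x) + 2 = -8.
Step 2. [(5*x) + 2 = -8] subtract 2: x sits inside (… + 2). So sub: 5*x = -10.
Step 3. [5*x = -10] 5·(inner) — divide through by 5 ⇒ div: x = -2.

Answer: x ∈ {-2}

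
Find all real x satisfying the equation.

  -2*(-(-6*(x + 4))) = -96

Step 1. [-2*(-(-6*(x + 4))) = -96] divide by the outer -2 ⇒ div: -(-6*(x + 4)) = 48.
Step 2. [-(-6*(x + 4)) = 48] flip signs both sides ⇒ neg: -6*(x + 4) = -48.
Step 3. [-6*(x + 4) = -48] leading coefficient -6: divide by -6 ⇒ div: x + 4 = 8.
Step 4. [x + 4 = 8] peel the +4: subtract 4 from each side ⇒ sub: x = 4.

Answer: x ∈ {4}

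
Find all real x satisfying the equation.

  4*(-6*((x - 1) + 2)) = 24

Step 1. [4*(-6*((x - 1) + 2)) = 24] divide by the outer 4 ⇒ div: -6*((x - 1) + 2) = 6.
Step 2. [-6*((x - 1) + 2) = 6] -6·(inner) — divide through by -6. So div: (x - 1) + 2 = -1.
Step 3. [(x - 1) + 2 = -1] +2 is outermost — subtract 2 both sides, so sub: x - 1 = -3.
Step 4. [x - 1 = -3] -1 is outermost — add 1 both sides, so sub: x = -2.

Answer: x ∈ {-2}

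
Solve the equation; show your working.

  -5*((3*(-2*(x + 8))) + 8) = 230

Step 1. [-5*((3*(-2*(x + 8))) + 8) = 230] -5 out front; divide by -5, so div: (3*(-2*(x + 8))) + 8 = -46.
Step 2. [(3*(-2*(x + 8))) + 8 = -46] the outer +8 inverts by subtracting 8 ⇒ sub: 3*(-2*(x + 8)) = -54.
Step 3. [3*(-2*(x + 8)) = -54] divide by the outer 3. So div: -2*(x + 8) = -18.
Step 4. [-2*(x + 8) = -18] divide by the outer -2, so div: x + 8 = 9.
Step 5. [x + 8 = 9] peel the +8: subtract 8 from each side. So sub: x = 1.

Answer: x ∈ {1}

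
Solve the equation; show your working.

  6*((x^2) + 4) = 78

Step 1. [6*((x^2) + 4) = 78] 6·(inner) — divide through by 6, so div: (x^2) + 4 = 13.
Step 2. [(x^2) + 4 = 13] the outer +4 inverts by subtracting 4, so sub: x^2 = 9.
Step 3. [x^2 = 9] LHS squared, RHS 9 ≥ 0: apply √ (±) ⇒ sqrt: x = 3 or -3.

Answer: x ∈ {-3, 3}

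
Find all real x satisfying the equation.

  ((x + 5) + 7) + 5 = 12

Step 1. [((x + 5) + 7) + 5 = 12] 5 comes off first (subtract 5), so sub: (x + 5) + 7 = 7.
Step 2. [(x + 5) + 7 = 7] subtract 7: x sits inside (… + 7). So sub: x + 5 = 0.
Step 3. [x + 5 = 0] peel the +5: subtract 5 from each side, so sub: x = -5.

Answer: x ∈ {-5}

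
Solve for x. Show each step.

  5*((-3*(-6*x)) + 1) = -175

Step 1. [5*((-3*(-6*x)) + 1) = -175] 5·(inner) — divide through by 5. So div: (-3*(-6*x)) + 1 = -35.
Step 2. [(-3*(-6*x)) + 1 = -35] 1 comes off first (subtract 1), so sub: -3*(-6*x) = -36.
Step 3. [-3*(-6*x) = -36] leading coefficient -3: divide by -3. So div: -6*x = 12.
Step 4. [-6*x = 12] LHS = -6·(…); ÷-6 both sides ⇒ div: x = -2.

Answer: x ∈ {-2}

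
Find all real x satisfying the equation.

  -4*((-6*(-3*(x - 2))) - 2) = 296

Step 1. [-4*((-6*(-3*(x - 2))) - 2) = 296] LHS = -4·(…); ÷-4 both sides ⇒ div: (-6*(-3*(x - 2))) - 2 = -74.
Step 2. [(-6*(-3*(x - 2))) - 2 = -74] add 2: x sits inside (… - 2), so sub: -6*(-3*(x - 2)) = -72.
Step 3. [-6*(-3*(x - 2)) = -72] LHS = -6·(…); ÷-6 both sides ⇒ div: -3*(x - 2) = 12.
Step 4. [-3*(x - 2) = 12] LHS = -3·(…); ÷-3 both sides ⇒ div: x - 2 = -4.
Step 5. [x - 2 = -4] -2 is outermost — add 2 both sides ⇒ sub: x = -2.

Answer: x ∈ {-2}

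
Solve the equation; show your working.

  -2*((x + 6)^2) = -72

Step 1. [-2*((x + 6)^2) = -72] divide by the outer -2, so div: (x + 6)^2 = 36.
Step 2. [(x + 6)^2 = 36] 36 ≥ 0, LHS is (·)² — take ±√ ⇒ sqrt: x + 6 = 6 or -6.
Step 3. [x + 6 = 6 or -6] the outer +6 inverts by subtracting 6. So sub: x = 0 or -12.

Answer: x ∈ {-12, 0}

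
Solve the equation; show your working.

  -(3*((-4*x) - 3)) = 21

Step 1. [-(3*((-4*x) - 3)) = 21] LHS negated; negate both sides. So neg: 3*((-4*x) - 3) = -21.
Step 2. [3*((-4*x) - 3) = -21] divide by the outer 3 ⇒ div: (-4*x) - 3 = -7.
Step 3. [(-4*x) - 3 = -7] the outer -3 inverts by adding 3. So sub: -4*x = -4.
Step 4. [-4*x = -4] LHS = -4·(…); ÷-4 both sides, so div: x = 1.

Answer: x ∈ {1}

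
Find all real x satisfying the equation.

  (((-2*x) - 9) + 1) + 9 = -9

Step 1. [(((-2*x) - 9) + 1) + 9 = -9] peel the +9: subtract 9 from each side, so sub: ((-2*x) - 9) + 1 = -18.
Step 2. [((-2*x) - 9) + 1 = -18] peel the +1: subtract 1 from each side, so sub: (-2*x) - 9 = -19.
Step 3. [(-2*x) - 9 = -19] -9 is outermost — add 9 both sides ⇒ sub: -2*x = -10.
Step 4. [-2*x = -10] -2 out front; divide by -2. So div: x = 5.

Answer: x ∈ {5}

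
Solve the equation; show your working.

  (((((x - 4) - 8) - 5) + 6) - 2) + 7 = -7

Step 1. [(((((x - 4) - 8) - 5) + 6) - 2) + 7 = -7] subtract 7: x sits inside (… + 7). So sub: ((((x - 4) - 8) - 5) + 6) - 2 = -14.
Step 2. [((((x - 4) - 8) - 5) + 6) - 2 = -14] -2 is outermost — add 2 both sides. So sub: (((x - 4) - 8) - 5) + 6 = -12.
Step 3. [(((x - 4) - 8) - 5) + 6 = -12] 6 comes off first (subtract 6). So sub: ((x - 4) - 8) - 5 = -18.
Step 4. [((x - 4) - 8) - 5 = -18] 5 comes off first (add 5), so sub: (x - 4) - 8 = -13.
Step 5. [(x - 4) - 8 = -13] the outer -8 inverts by adding 8. So sub: x - 4 = -5.
Step 6. [x - 4 = -5] the outer -4 inverts by adding 4 ⇒ sub: x = -1.

Answer: x ∈ {-1}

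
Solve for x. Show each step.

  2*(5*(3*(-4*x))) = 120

Step 1. [2*(5*(3*(-4*x))) = 120] leading coefficient 2: divide by 2, so div: 5*(3*(-4*x)) = 60.
Step 2. [5*(3*(-4*x)) = 60] LHS = 5·(…); ÷5 both sides ⇒ div: 3*(-4*x) = 12.
Step 3. [3*(-4*x) = 12] 3 out front; divide by 3. So div: -4*x = 4.
Step 4. [-4*x = 4] divide by the outer -4, so div: x = -1.

Answer: x ∈ {-1}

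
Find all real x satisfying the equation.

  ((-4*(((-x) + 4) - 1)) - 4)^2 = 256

Step 1. [((-4*(((-x) + 4) - 1)) - 4)^2 = 256] 256 ≥ 0, LHS is (·)² — take ±√, so sqrt: (-4*(((-x) + 4) - 1)) - 4 = 16 or -16.
Step 2. [(-4*(((-x) + 4) - 1)) - 4 = 16 or -16] common factor -4 (LHS and 16 or -16) — divide through. So factor: (((-x) + 4) - 1) + 1 = -4 or 4.
Step 3. [(((-x) + 4) - 1) + 1 = -4 or 4] peel the +1: subtract 1 from each side, so sub: ((-x) + 4) - 1 = -5 or 3.
Step 4. [((-x) + 4) - 1 = -5 or 3] -1 is outermost — add 1 both sides ⇒ sub: (-x) + 4 = -4 or 4.
Step 5. [(-x) + 4 = -4 or 4] the outer +4 inverts by subtracting 4. So sub: -x = -8 or 0.
Step 6. [-x = -8 or 0] flip signs both sides, so neg: x = 8 or 0.

Answer: x ∈ {0, 8}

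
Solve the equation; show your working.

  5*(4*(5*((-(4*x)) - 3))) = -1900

Step 1. [5*(4*(5*((-(4*x)) - 3))) = -1900] 5 out front; divide by 5. So div: 4*(5*((-(4*x)) - 3)) = -380.
Step 2. [4*(5*((-(4*x)) - 3)) = -380] leading coefficient 4: divide by 4 ⇒ div: 5*((-(4*x)) - 3) = -95.
Step 3. [5*((-(4*x)) - 3) = -95] LHS = 5·(…); ÷5 both sides, so div: (-(4*x)) - 3 = -19.
Step 4. [(-(4*x)) - 3 = -19] 3 comes off first (add 3), so sub: -(4*x) = -16.
Step 5. [-(4*x) = -16] LHS negated; negate both sides ⇒ neg: 4*x = 16.
Step 6. [4*x = 16] LHS = 4·(…); ÷4 both sides, so div: x = 4.

Answer: x ∈ {4}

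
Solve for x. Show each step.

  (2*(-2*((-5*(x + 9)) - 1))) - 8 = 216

Step 1. [(2*(-2*((-5*(x + 9)) - 1))) - 8 = 216] -8 is outermost — add 8 both sides. So sub: 2*(-2*((-5*(x + 9)) - 1)) = 224.
Step 2. [2*(-2*((-5*(x + 9)) - 1)) = 224] leading coefficient 2: divide by 2 ⇒ div: -2*((-5*(x + 9)) - 1) = 112.
Step 3. [-2*((-5*(x + 9)) - 1) = 112] -2·(inner) — divide through by -2, so div: (-5*(x + 9)) - 1 = -56.
Step 4. [(-5*(x + 9)) - 1 = -56] peel the -1: add 1 from each side, so sub: -5*(x + 9) = -55.
Step 5. [-5*(x + 9) = -55] divide by the outer -5, so div: x + 9 = 11.
Step 6. [x + 9 = 11] peel the +9: subtract 9 from each side, so sub: x = 2.

Answer: x ∈ {2}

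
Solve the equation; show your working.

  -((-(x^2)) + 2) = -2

Step 1. [-((-(x^2)) + 2) = -2] leading − — multiply by −1. So neg: (-(x^2)) + 2 = 2.
Step 2. [(-(x^2)) + 2 = 2] the outer +2 inverts by subtracting 2, so sub: -(x^2) = 0.
Step 3. [-(x^2) = 0] flip signs both sides. So neg: x^2 = 0.
Step 4. [x^2 = 0] LHS squared, RHS 0 ≥ 0: apply √ (±), so sqrt: x = 0.

Answer: x ∈ {0}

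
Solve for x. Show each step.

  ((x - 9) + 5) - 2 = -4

Step 1. [((x - 9) + 5) - 2 = -4] 2 comes off first (add 2). So sub: (x - 9) + 5 = -2.
Step 2. [(x - 9) + 5 = -2] 5 comes off first (subtract 5), so sub: x - 9 = -7.
Step 3. [x - 9 = -7] the outer -9 inverts by adding 9. So sub: x = 2.

Answer: x ∈ {2}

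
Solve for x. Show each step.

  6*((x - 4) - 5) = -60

Step 1. [6*((x - 4) - 5) = -60] divide by the outer 6. So div: (x - 4) - 5 = -10.
Step 2. [(x - 4) - 5 = -10] 5 comes off first (add 5). So sub: x - 4 = -5.
Step 3. [x - 4 = -5] the outer -4 inverts by adding 4, so sub: x = -1.

Answer: x ∈ {-1}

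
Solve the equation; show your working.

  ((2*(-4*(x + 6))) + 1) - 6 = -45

Step 1. [((2*(-4*(x + 6))) + 1) - 6 = -45] peel the -6: add 6 from each side, so sub: (2*(-4*(x + 6))) + 1 = -39.
Step 2. [(2*(-4*(x + 6))) + 1 = -39] the outer +1 inverts by subtracting 1 ⇒ sub: 2*(-4*(x + 6)) = -40.
Step 3. [2*(-4*(x + 6)) = -40] LHS = 2·(…); ÷2 both sides, so div: -4*(x + 6) = -20.
Step 4. [-4*(x + 6) = -20] divide by the outer -4 ⇒ div: x + 6 = 5.
Step 5. [x + 6 = 5] the outer +6 inverts by subtracting 6 ⇒ sub: x = -1.

Answer: x ∈ {-1}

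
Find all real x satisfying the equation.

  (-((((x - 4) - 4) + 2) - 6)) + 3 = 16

Step 1. [(-((((x - 4) - 4) + 2) - 6)) + 3 = 16] subtract 3: x sits inside (… + 3) ⇒ sub: -((((x - 4) - 4) + 2) - 6) = 13.
Step 2. [-((((x - 4) - 4) + 2) - 6) = 13] leading − — multiply by −1, so neg: (((x - 4) - 4) + 2) - 6 = -13.
Step 3. [(((x - 4) - 4) + 2) - 6 = -13] -6 is outermost — add 6 both sides ⇒ sub: ((x - 4) - 4) + 2 = -7.
Step 4. [((x - 4) - 4) + 2 = -7] subtract 2: x sits inside (… + 2), so sub: (x - 4) - 4 = -9.
Step 5. [(x - 4) - 4 = -9] peel the -4: add 4 from each side, so sub: x - 4 = -5.
Step 6. [x - 4 = -5] the outer -4 inverts by adding 4. So sub: x = -1.

Answer: x ∈ {-1}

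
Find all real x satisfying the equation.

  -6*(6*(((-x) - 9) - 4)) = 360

Step 1. [-6*(6*(((-x) - 9) - 4)) = 360] leading coefficient -6: divide by -6. So div: 6*(((-x) - 9) - 4) = -60.
Step 2. [6*(((-x) - 9) - 4) = -60] 6·(inner) — divide through by 6, so div: ((-x) - 9) - 4 = -10.
Step 3. [((-x) - 9) - 4 = -10] peel the -4: add 4 from each side. So sub: (-x) - 9 = -6.
Step 4. [(-x) - 9 = -6] -9 is outermost — add 9 both sides, so sub: -x = 3.
Step 5. [-x = 3] flip signs both sides. So neg: x = -3.

Answer: x ∈ {-3}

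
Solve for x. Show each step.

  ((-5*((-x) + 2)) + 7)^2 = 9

Step 1. [((-5*((-x) + 2)) + 7)^2 = 9] √ both sides: 9 ≥ 0 gives two branches, so sqrt: (-5*((-x) + 2)) + 7 = 3 or -3.
Step 2. [(-5*((-x) + 2)) + 7 = 3 or -3] peel the +7: subtract 7 from each side ⇒ sub: -5*((-x) + 2) = -4 or -10.
Step 3. [-5*((-x) + 2) = -4 or -10] -5 out front; divide by -5 ⇒ div: (-x) + 2 = 4/5 or 2.
Step 4. [(-x) + 2 = 4/5 or 2] peel the +2: subtract 2 from each side, so sub: -x = -6/5 or 0.
Step 5. [-x = -6/5 or 0] leading − — multiply by −1, so neg: x = 6/5 or 0.

Answer: x ∈ {0, 6/5}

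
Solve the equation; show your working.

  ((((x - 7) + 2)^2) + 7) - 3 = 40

Step 1. [((((x - 7) + 2)^2) + 7) - 3 = 40] add 3: x sits inside (… - 3) ⇒ sub: (((x - 7) + 2)^2) + 7 = 43.
Step 2. [(((x - 7) + 2)^2) + 7 = 43] 7 comes off first (subtract 7), so sub: ((x - 7) + 2)^2 = 36.
Step 3. [((x - 7) + 2)^2 = 36] √ both sides: 36 ≥ 0 gives two branches. So sqrt: (x - 7) + 2 = 6 or -6.
Step 4. [(x - 7) + 2 = 6 or -6] the outer +2 inverts by subtracting 2 ⇒ sub: x - 7 = 4 or -8.
Step 5. [x - 7 = 4 or -8] -7 is outermost — add 7 both sides, so sub: x = 11 or -1.

Answer: x ∈ {-1, 11}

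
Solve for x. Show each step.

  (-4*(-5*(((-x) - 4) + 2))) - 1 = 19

Step 1. [(-4*(-5*(((-x) - 4) + 2))) - 1 = 19] add 1: x sits inside (… - 1) ⇒ sub: -4*(-5*(((-x) - 4) + 2)) = 20.
Step 2. [-4*(-5*(((-x) - 4) + 2)) = 20] -4 out front; divide by -4, so div: -5*(((-x) - 4) + 2) = -5.
Step 3. [-5*(((-x) - 4) + 2) = -5] leading coefficient -5: divide by -5, so div: ((-x) - 4) + 2 = 1.
Step 4. [((-x) - 4) + 2 = 1] 2 comes off first (subtract 2), so sub: (-x) - 4 = -1.
Step 5. [(-x) - 4 = -1] the outer -4 inverts by adding 4. So sub: -x = 3.
Step 6. [-x = 3] flip signs both sides. So neg: x = -3.

Answer: x ∈ {-3}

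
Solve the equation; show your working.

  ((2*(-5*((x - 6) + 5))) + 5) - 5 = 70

Step 1. [((2*(-5*((x - 6) + 5))) + 5) - 5 = 70] -5 is outermost — add 5 both sides ⇒ sub: (2*(-5*((x - 6) + 5))) + 5 = 75.
Step 2. [(2*(-5*((x - 6) + 5))) + 5 = 75] 5 comes off first (subtract 5), so sub: 2*(-5*((x - 6) + 5)) = 70.
Step 3. [2*(-5*((x - 6) + 5)) = 70] divide by the outer 2. So div: -5*((x - 6) + 5) = 35.
Step 4. [-5*((x - 6) + 5) = 35] divide by the outer -5. So div: (x - 6) + 5 = -7.
Step 5. [(x - 6) + 5 = -7] peel the +5: subtract 5 from each side ⇒ sub: x - 6 = -12.
Step 6. [x - 6 = -12] -6 is outermost — add 6 both sides ⇒ sub: x = -6.

Answer: x ∈ {-6}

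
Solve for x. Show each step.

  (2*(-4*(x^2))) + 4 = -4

Step 1. [(2*(-4*(x^2))) + 4 = -4] 2 | LHS and 2 | -4: pull 2 out, so factor: (-4*(x^2)) + 2 = -2.
Step 2. [(-4*(x^2)) + 2 = -2] +2 is outermost — subtract 2 both sides ⇒ sub: -4*(x^2) = -4.
Step 3. [-4*(x^2) = -4] LHS = -4·(…); ÷-4 both sides ⇒ div: x^2 = 1.
Step 4. [x^2 = 1] √ both sides: 1 ≥ 0 gives two branches ⇒ sqrt: x = 1 or -1.

Answer: x ∈ {-1, 1}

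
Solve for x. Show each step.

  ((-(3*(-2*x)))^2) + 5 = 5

Step 1. [((-(3*(-2*x)))^2) + 5 = 5] 5 comes off first (subtract 5), so sub: (-(3*(-2*x)))^2 = 0.
Step 2. [(-(3*(-2*x)))^2 = 0] 0 ≥ 0, LHS is (·)² — take ±√, so sqrt: -(3*(-2*x)) = 0.
Step 3. [-(3*(-2*x)) = 0] flip signs both sides, so neg: 3*(-2*x) = 0.
Step 4. [3*(-2*x) = 0] 3·(inner) — divide through by 3. So div: -2*x = 0.
Step 5. [-2*x = 0] -2 out front; divide by -2, so div: x = 0.

Answer: x ∈ {0}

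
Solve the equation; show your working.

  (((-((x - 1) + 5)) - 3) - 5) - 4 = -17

Step 1. [(((-((x - 1) + 5)) - 3) - 5) - 4 = -17] add 4: x sits inside (… - 4), so sub: ((-((x - 1) + 5)) - 3) - 5 = -13.
Step 2. [((-((x - 1) + 5)) - 3) - 5 = -13] the outer -5 inverts by adding 5 ⇒ sub: (-((x - 1) + 5)) - 3 = -8.
Step 3. [(-((x - 1) + 5)) - 3 = -8] peel the -3: add 3 from each side ⇒ sub: -((x - 1) + 5) = -5.
Step 4. [-((x - 1) + 5) = -5] LHS negated; negate both sides. So neg: (x - 1) + 5 = 5.
Step 5. [(x - 1) + 5 = 5] the outer +5 inverts by subtracting 5, so sub: x - 1 = 0.
Step 6. [x - 1 = 0] the outer -1 inverts by adding 1. So sub: x = 1.

Answer: x ∈ {1}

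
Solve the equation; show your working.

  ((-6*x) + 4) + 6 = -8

Step 1. [((-6*x) + 4) + 6 = -8] subtract 6: x sits inside (… + 6), so sub: (-6*x) + 4 = -14.
Step 2. [(-6*x) + 4 = -14] the outer +4 inverts by subtracting 4 ⇒ sub: -6*x = -18.
Step 3. [-6*x = -18] leading coefficient -6: divide by -6, so div: x = 3.

Answer: x ∈ {3}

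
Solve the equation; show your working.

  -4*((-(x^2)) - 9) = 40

Step 1. [-4*((-(x^2)) - 9) = 40] LHS = -4·(…); ÷-4 both sides ⇒ div: (-(x^2)) - 9 = -10.
Step 2. [(-(x^2)) - 9 = -10] -9 is outermost — add 9 both sides. So sub: -(x^2) = -1.
Step 3. [-(x^2) = -1] leading − — multiply by −1 ⇒ neg: x^2 = 1.
Step 4. [x^2 = 1] √ both sides: 1 ≥ 0 gives two branches ⇒ sqrt: x = 1 or -1.

Answer: x ∈ {-1, 1}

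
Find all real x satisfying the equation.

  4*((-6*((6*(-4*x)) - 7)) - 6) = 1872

Step 1. [4*((-6*((6*(-4*x)) - 7)) - 6) = 1872] leading coefficient 4: divide by 4. So div: (-6*((6*(-4*x)) - 7)) - 6 = 468.
Step 2. [(-6*((6*(-4*x)) - 7)) - 6 = 468] -6 | LHS and -6 | 468: pull -6 out, so factor: ((6*(-4*x)) - 7) + 1 = -78.
Step 3. [((6*(-4*x)) - 7) + 1 = -78] peel the +1: subtract 1 from each side ⇒ sub: (6*(-4*x)) - 7 = -79.
Step 4. [(6*(-4*x)) - 7 = -79] 7 comes off first (add 7), so sub: 6*(-4*x) = -72.
Step 5. [6*(-4*x) = -72] 6 out front; divide by 6 ⇒ div: -4*x = -12.
Step 6. [-4*x = -12] leading coefficient -4: divide by -4. So div: x = 3.

Answer: x ∈ {3}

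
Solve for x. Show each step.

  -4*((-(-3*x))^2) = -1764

Step 1. [-4*((-(-3*x))^2) = -1764] -4 out front; divide by -4 ⇒ div: (-(-3*x))^2 = 441.
Step 2. [(-(-3*x))^2 = 441] √ both sides: 441 ≥ 0 gives two branches ⇒ sqrt: -(-3*x) = 21 or -21.
Step 3. [-(-3*x) = 21 or -21] leading − — multiply by −1, so neg: -3*x = -21 or 21.
Step 4. [-3*x = -21 or 21] LHS = -3·(…); ÷-3 both sides ⇒ div: x = 7 or -7.

Answer: x ∈ {-7, 7}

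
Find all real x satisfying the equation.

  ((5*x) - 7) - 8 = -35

Step 1. [((5*x) - 7) - 8 = -35] the outer -8 inverts by adding 8 ⇒ sub: (5*x) - 7 = -27.
Step 2. [(5*x) - 7 = -27] 7 comes off first (add 7) ⇒ sub: 5*x = -20.
Step 3. [5*x = -20] divide by the outer 5 ⇒ div: x = -4.

Answer: x ∈ {-4}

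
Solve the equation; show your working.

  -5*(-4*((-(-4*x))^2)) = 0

Step 1. [-5*(-4*((-(-4*x))^2)) = 0] divide by the outer -5, so div: -4*((-(-4*x))^2) = 0.
Step 2. [-4*((-(-4*x))^2) = 0] -4 out front; divide by -4. So div: (-(-4*x))^2 = 0.
Step 3. [(-(-4*x))^2 = 0] LHS squared, RHS 0 ≥ 0: apply √ (±) ⇒ sqrt: -(-4*x) = 0.
Step 4. [-(-4*x) = 0] LHS negated; negate both sides ⇒ neg: -4*x = 0.
Step 5. [-4*x = 0] -4 out front; divide by -4 ⇒ div: x = 0.

Answer: x ∈ {0}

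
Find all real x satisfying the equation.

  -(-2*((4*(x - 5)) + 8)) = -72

Step 1. [-(-2*((4*(x - 5)) + 8)) = -72] LHS negated; negate both sides, so neg: -2*((4*(x - 5)) + 8) = 72.
Step 2. [-2*((4*(x - 5)) + 8) = 72] -2·(inner) — divide through by -2 ⇒ div: (4*(x - 5)) + 8 = -36.
Step 3. [(4*(x - 5)) + 8 = -36] subtract 8: x sits inside (… + 8) ⇒ sub: 4*(x - 5) = -44.
Step 4. [4*(x - 5) = -44] 4 out front; divide by 4. So div: x - 5 = -11.
Step 5. [x - 5 = -11] add 5: x sits inside (… - 5), so sub: x = -6.

Answer: x ∈ {-6}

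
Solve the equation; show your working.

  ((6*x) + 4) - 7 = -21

Step 1. [((6*x) + 4) - 7 = -21] peel the -7: add 7 from each side. So sub: (6*x) + 4 = -14.
Step 2. [(6*x) + 4 = -14] subtract 4: x sits inside (… + 4) ⇒ sub: 6*x = -18.
Step 3. [6*x = -18] LHS = 6·(…); ÷6 both sides, so div: x = -3.

Answer: x ∈ {-3}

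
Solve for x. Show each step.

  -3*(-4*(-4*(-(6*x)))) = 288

Step 1. [-3*(-4*(-4*(-(6*x)))) = 288] LHS = -3·(…); ÷-3 both sides ⇒ div: -4*(-4*(-(6*x))) = -96.
Step 2. [-4*(-4*(-(6*x))) = -96] -4 out front; divide by -4 ⇒ div: -4*(-(6*x)) = 24.
Step 3. [-4*(-(6*x)) = 24] -4 out front; divide by -4 ⇒ div: -(6*x) = -6.
Step 4. [-(6*x) = -6] flip signs both sides, so neg: 6*x = 6.
Step 5. [6*x = 6] leading coefficient 6: divide by 6 ⇒ div: x = 1.

Answer: x ∈ {1}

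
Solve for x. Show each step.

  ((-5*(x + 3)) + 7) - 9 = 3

Step 1. [((-5*(x + 3)) + 7) - 9 = 3] add 9: x sits inside (… - 9) ⇒ sub: (-5*(x + 3)) + 7 = 12.
Step 2. [(-5*(x + 3)) + 7 = 12] peel the +7: subtract 7 from each side. So sub: -5*(x + 3) = 5.
Step 3. [-5*(x + 3) = 5] -5 out front; divide by -5, so div: x + 3 = -1.
Step 4. [x + 3 = -1] the outer +3 inverts by subtracting 3. So sub: x = -4.

Answer: x ∈ {-4}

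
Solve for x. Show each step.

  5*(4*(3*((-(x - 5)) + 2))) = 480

Step 1. [5*(4*(3*((-(x - 5)) + 2))) = 480] divide by the outer 5 ⇒ div: 4*(3*((-(x - 5)) + 2)) = 96.
Step 2. [4*(3*((-(x - 5)) + 2)) = 96] 4·(inner) — divide through by 4, so div: 3*((-(x - 5)) + 2) = 24.
Step 3. [3*((-(x - 5)) + 2) = 24] leading coefficient 3: divide by 3, so div: (-(x - 5)) + 2 = 8.
Step 4. [(-(x - 5)) + 2 = 8] peel the +2: subtract 2 from each side. So sub: -(x - 5) = 6.
Step 5. [-(x - 5) = 6] leading − — multiply by −1. So neg: x - 5 = -6.
Step 6. [x - 5 = -6] the outer -5 inverts by adding 5, so sub: x = -1.

Answer: x ∈ {-1}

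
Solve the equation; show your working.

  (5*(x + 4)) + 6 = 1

Step 1. [(5*(x + 4)) + 6 = 1] 6 comes off first (subtract 6) ⇒ sub: 5*(x + 4) = -5.
Step 2. [5*(x + 4) = -5] 5·(inner) — divide through by 5. So div: x + 4 = -1.
Step 3. [x + 4 = -1] subtract 4: x sits inside (… + 4), so sub: x = -5.

Answer: x ∈ {-5}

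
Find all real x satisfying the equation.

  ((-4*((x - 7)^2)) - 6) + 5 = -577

Step 1. [((-4*((x - 7)^2)) - 6) + 5 = -577] subtract 5: x sits inside (… + 5) ⇒ sub: (-4*((x - 7)^2)) - 6 = -582.
Step 2. [(-4*((x - 7)^2)) - 6 = -582] add 6: x sits inside (… - 6). So sub: -4*((x - 7)^2) = -576.
Step 3. [-4*((x - 7)^2) = -576] LHS = -4·(…); ÷-4 both sides ⇒ div: (x - 7)^2 = 144.
Step 4. [(x - 7)^2 = 144] 144 ≥ 0, LHS is (·)² — take ±√ ⇒ sqrt: x - 7 = 12 or -12.
Step 5. [x - 7 = 12 or -12] peel the -7: add 7 from each side ⇒ sub: x = 19 or -5.

Answer: x ∈ {-5, 19}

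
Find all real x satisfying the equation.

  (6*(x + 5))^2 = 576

Step 1. [(6*(x + 5))^2 = 576] √ both sides: 576 ≥ 0 gives two branches. So sqrt: 6*(x + 5) = 24 or -24.
Step 2. [6*(x + 5) = 24 or -24] 6·(inner) — divide through by 6. So div: x + 5 = 4 or -4.
Step 3. [x + 5 = 4 or -4] 5 comes off first (subtract 5), so sub: x = -1 or -9.

Answer: x ∈ {-9, -1}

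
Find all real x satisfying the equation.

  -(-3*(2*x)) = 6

Step 1. [-(-3*(2*x)) = 6] flip signs both sides ⇒ neg: -3*(2*x) = -6.
Step 2. [-3*(2*x) = -6] -3 out front; divide by -3, so div: 2*x = 2.
Step 3. [2*x = 2] 2·(inner) — divide through by 2. So div: x = 1.

Answer: x ∈ {1}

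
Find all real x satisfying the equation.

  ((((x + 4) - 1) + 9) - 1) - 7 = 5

Step 1. [((((x + 4) - 1) + 9) - 1) - 7 = 5] the outer -7 inverts by adding 7. So sub: (((x + 4) - 1) + 9) - 1 = 12.
Step 2. [(((x + 4) - 1) + 9) - 1 = 12] add 1: x sits inside (… - 1) ⇒ sub: ((x + 4) - 1) + 9 = 13.
Step 3. [((x + 4) - 1) + 9 = 13] +9 is outermost — subtract 9 both sides, so sub: (x + 4) - 1 = 4.
Step 4. [(x + 4) - 1 = 4] 1 comes off first (add 1), so sub: x + 4 = 5.
Step 5. [x + 4 = 5] the outer +4 inverts by subtracting 4 ⇒ sub: x = 1.

Answer: x ∈ {1}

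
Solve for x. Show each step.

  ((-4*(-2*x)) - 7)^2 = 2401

Step 1. [((-4*(-2*x)) - 7)^2 = 2401] 2401 ≥ 0, LHS is (·)² — take ±√, so sqrt: (-4*(-2*x)) - 7 = 49 or -49.
Step 2. [(-4*(-2*x)) - 7 = 49 or -49] 7 comes off first (add 7) ⇒ sub: -4*(-2*x) = 56 or -42.
Step 3. [-4*(-2*x) = 56 or -42] leading coefficient -4: divide by -4, so div: -2*x = -14 or 21/2.
Step 4. [-2*x = -14 or 21/2] LHS = -2·(…); ÷-2 both sides ⇒ div: x = 7 or -21/4.

Answer: x ∈ {-21/4, 7}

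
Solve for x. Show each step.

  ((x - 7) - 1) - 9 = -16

Step 1. [((x - 7) - 1) - 9 = -16] 9 comes off first (add 9) ⇒ sub: (x - 7) - 1 = -7.
Step 2. [(x - 7) - 1 = -7] the outer -1 inverts by adding 1, so sub: x - 7 = -6.
Step 3. [x - 7 = -6] add 7: x sits inside (… - 7) ⇒ sub: x = 1.

Answer: x ∈ {1}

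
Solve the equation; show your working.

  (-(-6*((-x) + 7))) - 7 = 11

Step 1. [(-(-6*((-x) + 7))) - 7 = 11] -7 is outermost — add 7 both sides ⇒ sub: -(-6*((-x) + 7)) = 18.
Step 2. [-(-6*((-x) + 7)) = 18] flip signs both sides, so neg: -6*((-x) + 7) = -18.
Step 3. [-6*((-x) + 7) = -18] -6·(inner) — divide through by -6, so div: (-x) + 7 = 3.
Step 4. [(-x) + 7 = 3] peel the +7: subtract 7 from each side ⇒ sub: -x = -4.
Step 5. [-x = -4] flip signs both sides. So neg: x = 4.

Answer: x ∈ {4}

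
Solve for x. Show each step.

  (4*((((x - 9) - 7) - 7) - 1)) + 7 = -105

Step 1. [(4*((((x - 9) - 7) - 7) - 1)) + 7 = -105] subtract 7: x sits inside (… + 7), so sub: 4*((((x - 9) - 7) - 7) - 1) = -112.
Step 2. [4*((((x - 9) - 7) - 7) - 1) = -112] 4 out front; divide by 4, so div: (((x - 9) - 7) - 7) - 1 = -28.
Step 3. [(((x - 9) - 7) - 7) - 1 = -28] peel the -1: add 1 from each side ⇒ sub: ((x - 9) - 7) - 7 = -27.
Step 4. [((x - 9) - 7) - 7 = -27] the outer -7 inverts by adding 7, so sub: (x - 9) - 7 = -20.
Step 5. [(x - 9) - 7 = -20] -7 is outermost — add 7 both sides, so sub: x - 9 = -13.
Step 6. [x - 9 = -13] 9 comes off first (add 9). So sub: x = -4.

Answer: x ∈ {-4}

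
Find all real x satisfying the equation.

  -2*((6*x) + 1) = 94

Step 1. [-2*((6*x) + 1) = 94] -2·(inner) — divide through by -2, so div: (6*x) + 1 = -47.
Step 2. [(6*x) + 1 = -47] subtract 1: x sits inside (… + 1), so sub: 6*x = -48.
Step 3. [6*x = -48] leading coefficient 6: divide by 6, so div: x = -8.

Answer: x ∈ {-8}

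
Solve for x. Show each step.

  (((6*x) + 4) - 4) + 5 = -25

Step 1. [(((6*x) + 4) - 4) + 5 = -25] peel the +5: subtract 5 from each side, so sub: ((6*x) + 4) - 4 = -30.
Step 2. [((6*x) + 4) - 4 = -30] peel the -4: add 4 from each side. So sub: (6*x) + 4 = -26.
Step 3. [(6*x) + 4 = -26] subtract 4: x sits inside (… + 4), so sub: 6*x = -30.
Step 4. [6*x = -30] 6·(inner) — divide through by 6 ⇒ div: x = -5.

Answer: x ∈ {-5}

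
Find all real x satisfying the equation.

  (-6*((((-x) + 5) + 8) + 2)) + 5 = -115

Step 1. [(-6*((((-x) + 5) + 8) + 2)) + 5 = -115] the outer +5 inverts by subtracting 5 ⇒ sub: -6*((((-x) + 5) + 8) + 2) = -120.
Step 2. [-6*((((-x) + 5) + 8) + 2) = -120] -6 out front; divide by -6, so div: (((-x) + 5) + 8) + 2 = 20.
Step 3. [(((-x) + 5) + 8) + 2 = 20] 2 comes off first (subtract 2). So sub: ((-x) + 5) + 8 = 18.
Step 4. [((-x) + 5) + 8 = 18] 8 comes off first (subtract 8), so sub: (-x) + 5 = 10.
Step 5. [(-x) + 5 = 10] 5 comes off first (subtract 5) ⇒ sub: -x = 5.
Step 6. [-x = 5] LHS negated; negate both sides. So neg: x = -5.

Answer: x ∈ {-5}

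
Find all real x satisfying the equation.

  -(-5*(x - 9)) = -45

Step 1. [-(-5*(x - 9)) = -45] leading − — multiply by −1 ⇒ neg: -5*(x - 9) = 45.
Step 2. [-5*(x - 9) = 45] LHS = -5·(…); ÷-5 both sides, so div: x - 9 = -9.
Step 3. [x - 9 = -9] the outer -9 inverts by adding 9, so sub: x = 0.

Answer: x ∈ {0}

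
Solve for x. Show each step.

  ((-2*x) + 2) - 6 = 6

Step 1. [((-2*x) + 2) - 6 = 6] add 6: x sits inside (… - 6) ⇒ sub: (-2*x) + 2 = 12.
Step 2. [(-2*x) + 2 = 12] +2 is outermost — subtract 2 both sides ⇒ sub: -2*x = 10.
Step 3. [-2*x = 10] LHS = -2·(…); ÷-2 both sides, so div: x = -5.

Answer: x ∈ {-5}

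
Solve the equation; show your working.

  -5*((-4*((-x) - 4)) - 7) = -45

Step 1. [-5*((-4*((-x) - 4)) - 7) = -45] -5 out front; divide by -5, so div: (-4*((-x) - 4)) - 7 = 9.
Step 2. [(-4*((-x) - 4)) - 7 = 9] the outer -7 inverts by adding 7. So sub: -4*((-x) - 4) = 16.
Step 3. [-4*((-x) - 4) = 16] leading coefficient -4: divide by -4 ⇒ div: (-x) - 4 = -4.
Step 4. [(-x) - 4 = -4] 4 comes off first (add 4) ⇒ sub: -x = 0.
Step 5. [-x = 0] leading − — multiply by −1 ⇒ neg: x = 0.

Answer: x ∈ {0}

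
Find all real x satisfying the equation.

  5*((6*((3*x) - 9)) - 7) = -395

Step 1. [5*((6*((3*x) - 9)) - 7) = -395] 5 out front; divide by 5, so div: (6*((3*x) - 9)) - 7 = -79.
Step 2. [(6*((3*x) - 9)) - 7 = -79] add 7: x sits inside (… - 7). So sub: 6*((3*x) - 9) = -72.
Step 3. [6*((3*x) - 9) = -72] 6·(inner) — divide through by 6, so div: (3*x) - 9 = -12.
Step 4. [(3*x) - 9 = -12] common factor 3 (LHS and -12) — divide through. So factor: x - 3 = -4.
Step 5. [x - 3 = -4] peel the -3: add 3 from each side. So sub: x = -1.

Answer: x ∈ {-1}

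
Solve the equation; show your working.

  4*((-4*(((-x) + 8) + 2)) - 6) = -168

Step 1. [4*((-4*(((-x) + 8) + 2)) - 6) = -168] LHS = 4·(…); ÷4 both sides. So div: (-4*(((-x) + 8) + 2)) - 6 = -42.
Step 2. [(-4*(((-x) + 8) + 2)) - 6 = -42] 6 comes off first (add 6) ⇒ sub: -4*(((-x) + 8) + 2) = -36.
Step 3. [-4*(((-x) + 8) + 2) = -36] -4·(inner) — divide through by -4, so div: ((-x) + 8) + 2 = 9.
Step 4. [((-x) + 8) + 2 = 9] peel the +2: subtract 2 from each side. So sub: (-x) + 8 = 7.
Step 5. [(-x) + 8 = 7] subtract 8: x sits inside (… + 8) ⇒ sub: -x = -1.
Step 6. [-x = -1] flip signs both sides. So neg: x = 1.

Answer: x ∈ {1}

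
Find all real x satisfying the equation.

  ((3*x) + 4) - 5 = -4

Step 1. [((3*x) + 4) - 5 = -4] 5 comes off first (add 5) ⇒ sub: (3*x) + 4 = 1.
Step 2. [(3*x) + 4 = 1] peel the +4: subtract 4 from each side, so sub: 3*x = -3.
Step 3. [3*x = -3] 3·(inner) — divide through by 3 ⇒ div: x = -1.

Answer: x ∈ {-1}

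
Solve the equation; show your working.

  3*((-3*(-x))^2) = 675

Step 1. [3*((-3*(-x))^2) = 675] divide by the outer 3, so div: (-3*(-x))^2 = 225.
Step 2. [(-3*(-x))^2 = 225] 225 ≥ 0, LHS is (·)² — take ±√ ⇒ sqrt: -3*(-x) = 15 or -15.
Step 3. [-3*(-x) = 15 or -15] LHS = -3·(…); ÷-3 both sides, so div: -x = -5 or 5.
Step 4. [-x = -5 or 5] leading − — multiply by −1, so neg: x = 5 or -5.

Answer: x ∈ {-5, 5}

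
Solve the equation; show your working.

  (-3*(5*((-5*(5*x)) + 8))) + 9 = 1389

Step 1. [(-3*(5*((-5*(5*x)) + 8))) + 9 = 1389] +9 is outermost — subtract 9 both sides, so sub: -3*(5*((-5*(5*x)) + 8)) = 1380.
Step 2. [-3*(5*((-5*(5*x)) + 8)) = 1380] -3·(inner) — divide through by -3, so div: 5*((-5*(5*x)) + 8) = -460.
Step 3. [5*((-5*(5*x)) + 8) = -460] divide by the outer 5, so div: (-5*(5*x)) + 8 = -92.
Step 4. [(-5*(5*x)) + 8 = -92] peel the +8: subtract 8 from each side ⇒ sub: -5*(5*x) = -100.
Step 5. [-5*(5*x) = -100] divide by the outer -5. So div: 5*x = 20.
Step 6. [5*x = 20] LHS = 5·(…); ÷5 both sides, so div: x = 4.

Answer: x ∈ {4}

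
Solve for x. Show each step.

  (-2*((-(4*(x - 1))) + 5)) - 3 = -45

Step 1. [(-2*((-(4*(x - 1))) + 5)) - 3 = -45] peel the -3: add 3 from each side ⇒ sub: -2*((-(4*(x - 1))) + 5) = -42.
Step 2. [-2*((-(4*(x - 1))) + 5) = -42] -2·(inner) — divide through by -2. So div: (-(4*(x - 1))) + 5 = 21.
Step 3. [(-(4*(x - 1))) + 5 = 21] peel the +5: subtract 5 from each side ⇒ sub: -(4*(x - 1)) = 16.
Step 4. [-(4*(x - 1)) = 16] flip signs both sides ⇒ neg: 4*(x - 1) = -16.
Step 5. [4*(x - 1) = -16] 4·(inner) — divide through by 4 ⇒ div: x - 1 = -4.
Step 6. [x - 1 = -4] add 1: x sits inside (… - 1). So sub: x = -3.

Answer: x ∈ {-3}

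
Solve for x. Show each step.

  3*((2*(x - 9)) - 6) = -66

Step 1. [3*((2*(x - 9)) - 6) = -66] 3 out front; divide by 3 ⇒ div: (2*(x - 9)) - 6 = -22.
Step 2. [(2*(x - 9)) - 6 = -22] 2 divides every term; factor it out, so factor: (x - 9) - 3 = -11.
Step 3. [(x - 9) - 3 = -11] the outer -3 inverts by adding 3. So sub: x - 9 = -8.
Step 4. [x - 9 = -8] the outer -9 inverts by adding 9 ⇒ sub: x = 1.

Answer: x ∈ {1}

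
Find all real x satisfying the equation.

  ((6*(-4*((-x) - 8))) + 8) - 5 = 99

Step 1. [((6*(-4*((-x) - 8))) + 8) - 5 = 99] the outer -5 inverts by adding 5. So sub: (6*(-4*((-x) - 8))) + 8 = 104.
Step 2. [(6*(-4*((-x) - 8))) + 8 = 104] peel the +8: subtract 8 from each side ⇒ sub: 6*(-4*((-x) - 8)) = 96.
Step 3. [6*(-4*((-x) - 8)) = 96] divide by the outer 6, so div: -4*((-x) - 8) = 16.
Step 4. [-4*((-x) - 8) = 16] -4 out front; divide by -4, so div: (-x) - 8 = -4.
Step 5. [(-x) - 8 = -4] -8 is outermost — add 8 both sides ⇒ sub: -x = 4.
Step 6. [-x = 4] leading − — multiply by −1 ⇒ neg: x = -4.

Answer: x ∈ {-4}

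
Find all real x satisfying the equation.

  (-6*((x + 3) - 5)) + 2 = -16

Step 1. [(-6*((x + 3) - 5)) + 2 = -16] subtract 2: x sits inside (… + 2), so sub: -6*((x + 3) - 5) = -18.
Step 2. [-6*((x + 3) - 5) = -18] divide by the outer -6 ⇒ div: (x + 3) - 5 = 3.
Step 3. [(x + 3) - 5 = 3] 5 comes off first (add 5) ⇒ sub: x + 3 = 8.
Step 4. [x + 3 = 8] 3 comes off first (subtract 3). So sub: x = 5.

Answer: x ∈ {5}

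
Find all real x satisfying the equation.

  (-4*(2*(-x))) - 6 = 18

Step 1. [(-4*(2*(-x))) - 6 = 18] 6 comes off first (add 6), so sub: -4*(2*(-x)) = 24.
Step 2. [-4*(2*(-x)) = 24] leading coefficient -4: divide by -4, so div: 2*(-x) = -6.
Step 3. [2*(-x) = -6] 2 out front; divide by 2. So div: -x = -3.
Step 4. [-x = -3] leading − — multiply by −1. So neg: x = 3.

Answer: x ∈ {3}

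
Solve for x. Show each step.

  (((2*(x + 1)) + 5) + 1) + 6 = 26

Step 1. [(((2*(x + 1)) + 5) + 1) + 6 = 26] the outer +6 inverts by subtracting 6, so sub: ((2*(x + 1)) + 5) + 1 = 20.
Step 2. [((2*(x + 1)) + 5) + 1 = 20] +1 is outermost — subtract 1 both sides. So sub: (2*(x + 1)) + 5 = 19.
Step 3. [(2*(x + 1)) + 5 = 19] +5 is outermost — subtract 5 both sides ⇒ sub: 2*(x + 1) = 14.
Step 4. [2*(x + 1) = 14] LHS = 2·(…); ÷2 both sides. So div: x + 1 = 7.
Step 5. [x + 1 = 7] +1 is outermost — subtract 1 both sides ⇒ sub: x = 6.

Answer: x ∈ {6}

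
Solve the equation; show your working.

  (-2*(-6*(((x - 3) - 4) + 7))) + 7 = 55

Step 1. [(-2*(-6*(((x - 3) - 4) + 7))) + 7 = 55] subtract 7: x sits inside (… + 7), so sub: -2*(-6*(((x - 3) - 4) + 7)) = 48.
Step 2. [-2*(-6*(((x - 3) - 4) + 7)) = 48] leading coefficient -2: divide by -2, so div: -6*(((x - 3) - 4) + 7) = -24.
Step 3. [-6*(((x - 3) - 4) + 7) = -24] LHS = -6·(…); ÷-6 both sides. So div: ((x - 3) - 4) + 7 = 4.
Step 4. [((x - 3) - 4) + 7 = 4] the outer +7 inverts by subtracting 7, so sub: (x - 3) - 4 = -3.
Step 5. [(x - 3) - 4 = -3] peel the -4: add 4 from each side ⇒ sub: x - 3 = 1.
Step 6. [x - 3 = 1] 3 comes off first (add 3), so sub: x = 4.

Answer: x ∈ {4}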